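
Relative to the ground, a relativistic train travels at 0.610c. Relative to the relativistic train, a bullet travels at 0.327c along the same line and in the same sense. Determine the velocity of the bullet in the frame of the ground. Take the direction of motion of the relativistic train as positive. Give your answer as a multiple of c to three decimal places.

With v = 0.610 and u' = 0.327 (in units of c),
u = (u' + v)/(1 + u'v/c²):
u = (0.327 + 0.610) / (1 + 0.327·0.610) = 0.9370/1.1995 = 0.7812

0.781c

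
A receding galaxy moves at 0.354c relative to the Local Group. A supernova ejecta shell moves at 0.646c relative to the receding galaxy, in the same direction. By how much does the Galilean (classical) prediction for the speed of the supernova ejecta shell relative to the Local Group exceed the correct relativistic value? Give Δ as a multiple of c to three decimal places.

Galilean: u_cl = 0.646 + 0.354 = 1.0000.
Relativistic: u_rel = (0.646 + 0.354) / (1 + 0.646·0.354) = 1.0000/1.2287 = 0.8139.
Δ = 1.0000 − 0.8139 = 0.1861.

Δ = 0.186c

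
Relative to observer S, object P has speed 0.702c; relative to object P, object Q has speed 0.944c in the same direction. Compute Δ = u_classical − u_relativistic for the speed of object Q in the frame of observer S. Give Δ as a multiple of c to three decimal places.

Δ = 0.656c

Galilean: u_cl = 0.944 + 0.702 = 1.6460.
Relativistic: u_rel = (0.944 + 0.702) / (1 + 0.944·0.702) = 1.6460/1.6627 = 0.9900.
Δ = 1.6460 − 0.9900 = 0.6560.
(The classical prediction exceeds c; the relativistic result does not.)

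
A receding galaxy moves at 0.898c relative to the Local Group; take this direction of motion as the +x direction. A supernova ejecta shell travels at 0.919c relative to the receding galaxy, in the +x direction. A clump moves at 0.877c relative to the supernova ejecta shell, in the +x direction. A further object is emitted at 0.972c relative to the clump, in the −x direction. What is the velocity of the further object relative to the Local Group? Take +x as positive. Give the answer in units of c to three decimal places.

Apply u = (u' + v)/(1 + u'v/c²) successively, working outward toward the Local Group.
Start: velocity of the receding galaxy relative to the Local Group = 0.8980c.
Compose with the supernova ejecta shell (u' = 0.919 in the receding galaxy frame): u_1 = (0.919 + 0.898) / (1 + 0.919·0.898) = 1.8170/1.8253 = 0.9955.
Compose with the clump (u' = 0.877 in the supernova ejecta shell frame): u_2 = (0.877 + 0.995) / (1 + 0.877·0.995) = 1.8725/1.8730 = 0.9997.
Compose with the further object (u' = -0.972 in the clump frame): u_3 = (-0.972 + 1.000) / (1 + (-0.972)·1.000) = 0.0277/0.0283 = 0.9793.

+0.979c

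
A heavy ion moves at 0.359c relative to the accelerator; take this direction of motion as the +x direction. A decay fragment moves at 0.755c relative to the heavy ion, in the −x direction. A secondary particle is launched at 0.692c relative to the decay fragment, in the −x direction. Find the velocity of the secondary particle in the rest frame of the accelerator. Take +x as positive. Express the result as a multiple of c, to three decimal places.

-0.898c

Apply u = (u' + v)/(1 + u'v/c²) successively, working outward toward the accelerator.
Start: velocity of the heavy ion relative to the accelerator = 0.3590c.
Compose with the decay fragment (u' = -0.755 in the heavy ion frame): u_1 = (-0.755 + 0.359) / (1 + (-0.755)·0.359) = -0.3960/0.7290 = -0.5432.
Compose with the secondary particle (u' = -0.692 in the decay fragment frame): u_2 = (-0.692 + (-0.543)) / (1 + (-0.692)·(-0.543)) = -1.2352/1.3759 = -0.8978.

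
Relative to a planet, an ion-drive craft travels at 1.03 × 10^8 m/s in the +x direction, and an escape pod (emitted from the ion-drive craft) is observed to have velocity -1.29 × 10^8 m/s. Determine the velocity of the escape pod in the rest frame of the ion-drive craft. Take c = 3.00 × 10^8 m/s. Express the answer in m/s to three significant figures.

-2.02 × 10^8 m/s

v = 0.343c, u = -0.430c.
Invert the composition law: u' = (u − v)/(1 − uv/c²).
u' = (-0.430 − 0.343) / (1 − (-0.430)(0.343)) = -0.7733/1.1476 = -0.6739.
u' = -0.6739 × 3.00 × 10^8 m/s.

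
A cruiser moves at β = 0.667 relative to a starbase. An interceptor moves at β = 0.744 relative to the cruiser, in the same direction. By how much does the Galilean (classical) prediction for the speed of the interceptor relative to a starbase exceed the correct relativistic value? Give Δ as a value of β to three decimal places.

Galilean: u_cl = 0.744 + 0.667 = 1.4110.
Relativistic: u_rel = (0.744 + 0.667) / (1 + 0.744·0.667) = 1.4110/1.4962 = 0.9430.
Δ = 1.4110 − 0.9430 = 0.4680.
(The classical prediction exceeds c; the relativistic result does not.)

Δ = 0.468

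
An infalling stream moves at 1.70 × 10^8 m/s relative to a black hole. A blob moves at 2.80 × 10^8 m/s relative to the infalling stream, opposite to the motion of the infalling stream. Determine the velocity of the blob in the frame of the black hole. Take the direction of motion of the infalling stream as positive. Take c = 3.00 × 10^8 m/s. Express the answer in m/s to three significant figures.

In units of c (dividing by 3.00 × 10^8 m/s): v = 0.567, u' = -0.933.
u = (u' + v)/(1 + u'v/c²):
u = (-0.933 + 0.567) / (1 + (-0.933)·0.567) = -0.3667/0.4711 = -0.7783
(Galilean addition would give -0.367c.)
Converting back: u = -0.7783 × 3.00 × 10^8 m/s.

-2.33 × 10^8 m/s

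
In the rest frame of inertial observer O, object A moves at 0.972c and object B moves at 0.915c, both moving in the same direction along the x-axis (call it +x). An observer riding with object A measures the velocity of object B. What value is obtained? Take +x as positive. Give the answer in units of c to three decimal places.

-0.515c

β_A = 0.972, β_B = 0.915.
Transform to A's frame with the inverse velocity-addition law: u' = (u − v)/(1 − uv/c²), taking u = β_B and v = β_A.
u' = (0.915 − 0.972) / (1 − (0.972)(0.915)) = -0.0570/0.1106 = -0.5153.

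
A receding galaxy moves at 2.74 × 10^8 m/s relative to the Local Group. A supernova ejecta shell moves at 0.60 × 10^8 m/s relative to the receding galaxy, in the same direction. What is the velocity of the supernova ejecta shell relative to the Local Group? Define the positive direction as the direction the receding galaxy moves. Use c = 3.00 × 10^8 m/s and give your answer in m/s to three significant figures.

2.82 × 10^8 m/s

In units of c (dividing by 3.00 × 10^8 m/s): v = 0.913, u' = 0.200.
u = (u' + v)/(1 + u'v/c²):
u = (0.200 + 0.913) / (1 + 0.200·0.913) = 1.1133/1.1827 = 0.9414
(Galilean addition would give +1.113c, exceeding c.)
Converting back: u = 0.9414 × 3.00 × 10^8 m/s.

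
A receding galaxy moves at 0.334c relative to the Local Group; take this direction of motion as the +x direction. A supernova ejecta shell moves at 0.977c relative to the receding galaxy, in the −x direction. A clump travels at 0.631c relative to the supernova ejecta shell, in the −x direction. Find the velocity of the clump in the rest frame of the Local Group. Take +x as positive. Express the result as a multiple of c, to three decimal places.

Apply u = (u' + v)/(1 + u'v/c²) successively, working outward toward the Local Group.
Start: velocity of the receding galaxy relative to the Local Group = 0.3340c.
Compose with the supernova ejecta shell (u' = -0.977 in the receding galaxy frame): u_1 = (-0.977 + 0.334) / (1 + (-0.977)·0.334) = -0.6430/0.6737 = -0.9545.
Compose with the clump (u' = -0.631 in the supernova ejecta shell frame): u_2 = (-0.631 + (-0.954)) / (1 + (-0.631)·(-0.954)) = -1.5855/1.6023 = -0.9895.

-0.990c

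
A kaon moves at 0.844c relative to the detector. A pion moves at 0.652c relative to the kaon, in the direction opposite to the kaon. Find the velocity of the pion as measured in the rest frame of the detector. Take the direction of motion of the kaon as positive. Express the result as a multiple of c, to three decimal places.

+0.427c

With v = 0.844 and u' = -0.652 (in units of c),
u = (u' + v)/(1 + u'v/c²):
u = (-0.652 + 0.844) / (1 + (-0.652)·0.844) = 0.1920/0.4497 = 0.4269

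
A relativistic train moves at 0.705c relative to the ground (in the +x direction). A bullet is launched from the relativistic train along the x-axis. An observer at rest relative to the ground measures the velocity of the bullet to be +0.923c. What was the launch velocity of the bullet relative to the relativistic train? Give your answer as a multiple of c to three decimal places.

Invert the composition law: u' = (u − v)/(1 − uv/c²).
u' = (0.923 − 0.705) / (1 − (0.923)(0.705)) = 0.2180/0.3493 = 0.6241.

+0.624c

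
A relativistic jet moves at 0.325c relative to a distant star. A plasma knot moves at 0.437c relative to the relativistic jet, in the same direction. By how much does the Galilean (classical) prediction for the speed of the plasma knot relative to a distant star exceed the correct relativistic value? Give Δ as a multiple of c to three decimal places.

Galilean: u_cl = 0.437 + 0.325 = 0.7620.
Relativistic: u_rel = (0.437 + 0.325) / (1 + 0.437·0.325) = 0.7620/1.1420 = 0.6672.
Δ = 0.7620 − 0.6672 = 0.0948.

Δ = 0.095c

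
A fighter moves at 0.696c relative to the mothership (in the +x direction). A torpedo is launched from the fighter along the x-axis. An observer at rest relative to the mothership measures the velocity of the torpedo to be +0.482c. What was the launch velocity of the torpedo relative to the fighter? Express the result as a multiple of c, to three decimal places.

Invert the composition law: u' = (u − v)/(1 − uv/c²).
u' = (0.482 − 0.696) / (1 − (0.482)(0.696)) = -0.2140/0.6645 = -0.3220.

-0.322c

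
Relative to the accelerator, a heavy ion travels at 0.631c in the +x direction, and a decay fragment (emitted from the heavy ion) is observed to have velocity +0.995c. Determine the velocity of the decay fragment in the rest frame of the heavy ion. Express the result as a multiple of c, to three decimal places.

Invert the composition law: u' = (u − v)/(1 − uv/c²).
u' = (0.995 − 0.631) / (1 − (0.995)(0.631)) = 0.3640/0.3722 = 0.9781.

+0.978c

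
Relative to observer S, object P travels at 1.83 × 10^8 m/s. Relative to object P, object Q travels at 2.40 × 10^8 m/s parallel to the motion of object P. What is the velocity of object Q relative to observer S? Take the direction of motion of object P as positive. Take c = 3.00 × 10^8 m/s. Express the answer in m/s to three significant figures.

In units of c (dividing by 3.00 × 10^8 m/s): v = 0.610, u' = 0.800.
u = (u' + v)/(1 + u'v/c²):
u = (0.800 + 0.610) / (1 + 0.800·0.610) = 1.4100/1.4880 = 0.9476
Converting back: u = 0.9476 × 3.00 × 10^8 m/s.

2.84 × 10^8 m/s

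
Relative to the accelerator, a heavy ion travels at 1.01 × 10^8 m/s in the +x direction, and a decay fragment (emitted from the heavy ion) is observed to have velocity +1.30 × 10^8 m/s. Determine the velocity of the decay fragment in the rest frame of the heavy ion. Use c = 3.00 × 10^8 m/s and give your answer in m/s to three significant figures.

+3.40 × 10^7 m/s

v = 0.337c, u = 0.433c.
Invert the composition law: u' = (u − v)/(1 − uv/c²).
u' = (0.433 − 0.337) / (1 − (0.433)(0.337)) = 0.0967/0.8541 = 0.1132.
u' = 0.1132 × 3.00 × 10^8 m/s.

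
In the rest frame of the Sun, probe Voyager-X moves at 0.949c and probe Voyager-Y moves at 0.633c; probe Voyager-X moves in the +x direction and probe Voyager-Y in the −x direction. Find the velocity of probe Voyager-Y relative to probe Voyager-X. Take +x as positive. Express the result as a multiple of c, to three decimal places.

-0.988c

β_A = 0.949, β_B = -0.633.
Transform to A's frame with the inverse velocity-addition law: u' = (u − v)/(1 − uv/c²), taking u = β_B and v = β_A.
u' = (-0.633 − 0.949) / (1 − (0.949)(-0.633)) = -1.5820/1.6007 = -0.9883.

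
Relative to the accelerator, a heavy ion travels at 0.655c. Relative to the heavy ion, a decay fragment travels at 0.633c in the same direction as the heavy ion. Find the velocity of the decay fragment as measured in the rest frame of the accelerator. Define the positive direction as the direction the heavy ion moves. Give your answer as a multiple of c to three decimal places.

With v = 0.655 and u' = 0.633 (in units of c),
u = (u' + v)/(1 + u'v/c²):
u = (0.633 + 0.655) / (1 + 0.633·0.655) = 1.2880/1.4146 = 0.9105

0.910c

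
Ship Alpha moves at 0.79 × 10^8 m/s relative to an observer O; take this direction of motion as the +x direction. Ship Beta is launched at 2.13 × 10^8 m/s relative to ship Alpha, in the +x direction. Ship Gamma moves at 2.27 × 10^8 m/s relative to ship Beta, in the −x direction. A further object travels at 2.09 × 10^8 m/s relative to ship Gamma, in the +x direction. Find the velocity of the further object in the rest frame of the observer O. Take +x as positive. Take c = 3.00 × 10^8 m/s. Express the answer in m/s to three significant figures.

Apply u = (u' + v)/(1 + u'v/c²) successively, working outward toward the observer O.
(Dividing each given speed by c = 3.00 × 10^8 m/s to work in units of c.)
Start: velocity of ship Alpha relative to the observer O = 0.2633c.
Compose with ship Beta (u' = 0.710 in ship Alpha frame): u_1 = (0.710 + 0.263) / (1 + 0.710·0.263) = 0.9733/1.1870 = 0.8200.
Compose with ship Gamma (u' = -0.757 in ship Beta frame): u_2 = (-0.757 + 0.820) / (1 + (-0.757)·0.820) = 0.0634/0.3795 = 0.1669.
Compose with the further object (u' = 0.697 in ship Gamma frame): u_3 = (0.697 + 0.167) / (1 + 0.697·0.167) = 0.8636/1.1163 = 0.7736.
So u = 0.7736 × 3.00 × 10^8 m/s.

+2.32 × 10^8 m/s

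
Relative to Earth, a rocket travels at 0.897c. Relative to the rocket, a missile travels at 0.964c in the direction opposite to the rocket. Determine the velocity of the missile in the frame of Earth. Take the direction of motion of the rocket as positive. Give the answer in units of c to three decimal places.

With v = 0.897 and u' = -0.964 (in units of c),
u = (u' + v)/(1 + u'v/c²):
u = (-0.964 + 0.897) / (1 + (-0.964)·0.897) = -0.0670/0.1353 = -0.4952
(Galilean addition would give -0.067c.)

-0.495c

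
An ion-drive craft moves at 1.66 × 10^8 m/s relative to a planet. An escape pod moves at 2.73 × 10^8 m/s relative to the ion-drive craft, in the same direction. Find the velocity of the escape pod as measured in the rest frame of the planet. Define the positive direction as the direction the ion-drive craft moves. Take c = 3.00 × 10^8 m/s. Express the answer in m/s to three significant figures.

In units of c (dividing by 3.00 × 10^8 m/s): v = 0.553, u' = 0.910.
u = (u' + v)/(1 + u'v/c²):
u = (0.910 + 0.553) / (1 + 0.910·0.553) = 1.4633/1.5035 = 0.9733
(Galilean addition would give +1.463c, exceeding c.)
Converting back: u = 0.9733 × 3.00 × 10^8 m/s.

2.92 × 10^8 m/s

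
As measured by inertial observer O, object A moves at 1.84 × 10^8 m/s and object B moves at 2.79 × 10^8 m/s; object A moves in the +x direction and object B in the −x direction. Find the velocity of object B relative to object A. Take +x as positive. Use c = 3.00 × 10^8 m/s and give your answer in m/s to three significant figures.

β_A = 0.613, β_B = -0.930 (dividing each by c = 3.00 × 10^8 m/s).
Transform to A's frame with the inverse velocity-addition law: u' = (u − v)/(1 − uv/c²), taking u = β_B and v = β_A.
u' = (-0.930 − 0.613) / (1 − (0.613)(-0.930)) = -1.5433/1.5704 = -0.9828.
u' = -0.9828 × 3.00 × 10^8 m/s.

-2.95 × 10^8 m/s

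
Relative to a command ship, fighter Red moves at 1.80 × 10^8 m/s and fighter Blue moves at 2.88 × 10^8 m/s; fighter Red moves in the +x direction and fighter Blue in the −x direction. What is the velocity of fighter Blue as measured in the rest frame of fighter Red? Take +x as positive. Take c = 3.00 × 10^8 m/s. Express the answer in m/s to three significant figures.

β_A = 0.600, β_B = -0.960 (dividing each by c = 3.00 × 10^8 m/s).
Transform to A's frame with the inverse velocity-addition law: u' = (u − v)/(1 − uv/c²), taking u = β_B and v = β_A.
u' = (-0.960 − 0.600) / (1 − (0.600)(-0.960)) = -1.5600/1.5760 = -0.9898.
u' = -0.9898 × 3.00 × 10^8 m/s.

-2.97 × 10^8 m/s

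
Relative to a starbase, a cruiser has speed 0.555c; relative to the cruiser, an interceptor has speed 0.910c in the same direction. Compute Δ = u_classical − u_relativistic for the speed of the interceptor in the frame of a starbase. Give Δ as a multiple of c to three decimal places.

Galilean: u_cl = 0.910 + 0.555 = 1.4650.
Relativistic: u_rel = (0.910 + 0.555) / (1 + 0.910·0.555) = 1.4650/1.5050 = 0.9734.
Δ = 1.4650 − 0.9734 = 0.4916.
(The classical prediction exceeds c; the relativistic result does not.)

Δ = 0.492c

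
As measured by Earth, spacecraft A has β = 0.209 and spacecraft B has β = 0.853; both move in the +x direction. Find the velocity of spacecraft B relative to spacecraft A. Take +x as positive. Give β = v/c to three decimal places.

β = +0.784

β_A = 0.209, β_B = 0.853.
Transform to A's frame with the inverse velocity-addition law: u' = (u − v)/(1 − uv/c²), taking u = β_B and v = β_A.
u' = (0.853 − 0.209) / (1 − (0.209)(0.853)) = 0.6440/0.8217 = 0.7837.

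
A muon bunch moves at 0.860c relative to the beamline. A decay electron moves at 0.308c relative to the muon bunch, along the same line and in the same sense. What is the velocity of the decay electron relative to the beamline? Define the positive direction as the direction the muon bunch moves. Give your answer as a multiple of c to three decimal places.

0.923c

With v = 0.860 and u' = 0.308 (in units of c),
u = (u' + v)/(1 + u'v/c²):
u = (0.308 + 0.860) / (1 + 0.308·0.860) = 1.1680/1.2649 = 0.9234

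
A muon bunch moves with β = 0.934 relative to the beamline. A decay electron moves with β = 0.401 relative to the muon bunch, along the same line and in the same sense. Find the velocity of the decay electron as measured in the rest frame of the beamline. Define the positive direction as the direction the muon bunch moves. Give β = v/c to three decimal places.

With v = 0.934 and u' = 0.401 (in units of c),
u = (u' + v)/(1 + u'v/c²):
u = (0.401 + 0.934) / (1 + 0.401·0.934) = 1.3350/1.3745 = 0.9712
(Galilean addition would give +1.335c, exceeding c.)

β = 0.971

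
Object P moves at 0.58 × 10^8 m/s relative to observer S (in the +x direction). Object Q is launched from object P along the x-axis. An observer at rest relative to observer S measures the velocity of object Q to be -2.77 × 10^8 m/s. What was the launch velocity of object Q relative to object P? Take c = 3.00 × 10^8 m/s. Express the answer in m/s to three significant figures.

v = 0.193c, u = -0.923c.
Invert the composition law: u' = (u − v)/(1 − uv/c²).
u' = (-0.923 − 0.193) / (1 − (-0.923)(0.193)) = -1.1167/1.1785 = -0.9475.
u' = -0.9475 × 3.00 × 10^8 m/s.

-2.84 × 10^8 m/s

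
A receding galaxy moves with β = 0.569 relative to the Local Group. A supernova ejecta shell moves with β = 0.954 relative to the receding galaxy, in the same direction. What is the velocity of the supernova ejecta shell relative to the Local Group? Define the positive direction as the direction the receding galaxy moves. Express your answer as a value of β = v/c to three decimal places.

With v = 0.569 and u' = 0.954 (in units of c),
u = (u' + v)/(1 + u'v/c²):
u = (0.954 + 0.569) / (1 + 0.954·0.569) = 1.5230/1.5428 = 0.9871

β = 0.987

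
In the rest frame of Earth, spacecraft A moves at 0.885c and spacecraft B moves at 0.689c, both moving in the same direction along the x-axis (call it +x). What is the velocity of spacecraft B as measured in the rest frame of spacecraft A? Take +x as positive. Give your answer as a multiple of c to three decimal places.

-0.502c

β_A = 0.885, β_B = 0.689.
Transform to A's frame with the inverse velocity-addition law: u' = (u − v)/(1 − uv/c²), taking u = β_B and v = β_A.
u' = (0.689 − 0.885) / (1 − (0.885)(0.689)) = -0.1960/0.3902 = -0.5023.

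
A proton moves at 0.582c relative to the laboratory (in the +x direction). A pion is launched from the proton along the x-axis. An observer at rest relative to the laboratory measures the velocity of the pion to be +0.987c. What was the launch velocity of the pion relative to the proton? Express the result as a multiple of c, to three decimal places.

+0.952c

Invert the composition law: u' = (u − v)/(1 − uv/c²).
u' = (0.987 − 0.582) / (1 − (0.987)(0.582)) = 0.4050/0.4256 = 0.9517.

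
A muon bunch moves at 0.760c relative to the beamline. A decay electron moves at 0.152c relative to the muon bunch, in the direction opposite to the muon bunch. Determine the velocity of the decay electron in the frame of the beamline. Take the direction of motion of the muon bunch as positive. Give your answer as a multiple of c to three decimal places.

With v = 0.760 and u' = -0.152 (in units of c),
u = (u' + v)/(1 + u'v/c²):
u = (-0.152 + 0.760) / (1 + (-0.152)·0.760) = 0.6080/0.8845 = 0.6874
(Galilean addition would give +0.608c.)

+0.687c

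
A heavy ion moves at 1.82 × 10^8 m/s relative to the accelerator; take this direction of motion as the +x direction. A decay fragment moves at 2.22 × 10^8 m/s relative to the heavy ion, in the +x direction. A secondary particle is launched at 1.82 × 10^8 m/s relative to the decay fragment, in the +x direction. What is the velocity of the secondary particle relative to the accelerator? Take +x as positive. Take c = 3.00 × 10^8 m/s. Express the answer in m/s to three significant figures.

Apply u = (u' + v)/(1 + u'v/c²) successively, working outward toward the accelerator.
(Dividing each given speed by c = 3.00 × 10^8 m/s to work in units of c.)
Start: velocity of the heavy ion relative to the accelerator = 0.6067c.
Compose with the decay fragment (u' = 0.740 in the heavy ion frame): u_1 = (0.740 + 0.607) / (1 + 0.740·0.607) = 1.3467/1.4489 = 0.9294.
Compose with the secondary particle (u' = 0.607 in the decay fragment frame): u_2 = (0.607 + 0.929) / (1 + 0.607·0.929) = 1.5361/1.5638 = 0.9822.
So u = 0.9822 × 3.00 × 10^8 m/s.

2.95 × 10^8 m/s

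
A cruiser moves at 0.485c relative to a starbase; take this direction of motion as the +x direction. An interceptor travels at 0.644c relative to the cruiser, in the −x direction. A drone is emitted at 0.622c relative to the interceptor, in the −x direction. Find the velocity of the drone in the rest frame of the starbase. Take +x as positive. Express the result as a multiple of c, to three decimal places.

-0.746c

Apply u = (u' + v)/(1 + u'v/c²) successively, working outward toward the starbase.
Start: velocity of the cruiser relative to the starbase = 0.4850c.
Compose with the interceptor (u' = -0.644 in the cruiser frame): u_1 = (-0.644 + 0.485) / (1 + (-0.644)·0.485) = -0.1590/0.6877 = -0.2312.
Compose with the drone (u' = -0.622 in the interceptor frame): u_2 = (-0.622 + (-0.231)) / (1 + (-0.622)·(-0.231)) = -0.8532/1.1438 = -0.7459.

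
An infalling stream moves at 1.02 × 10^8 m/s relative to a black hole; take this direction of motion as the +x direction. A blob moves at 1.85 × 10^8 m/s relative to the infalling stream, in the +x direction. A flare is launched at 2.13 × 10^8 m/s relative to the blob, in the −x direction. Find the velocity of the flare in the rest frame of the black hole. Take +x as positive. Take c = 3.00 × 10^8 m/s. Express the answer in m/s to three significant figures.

+5.53 × 10^7 m/s

Apply u = (u' + v)/(1 + u'v/c²) successively, working outward toward the black hole.
(Dividing each given speed by c = 3.00 × 10^8 m/s to work in units of c.)
Start: velocity of the infalling stream relative to the black hole = 0.3400c.
Compose with the blob (u' = 0.617 in the infalling stream frame): u_1 = (0.617 + 0.340) / (1 + 0.617·0.340) = 0.9567/1.2097 = 0.7909.
Compose with the flare (u' = -0.710 in the blob frame): u_2 = (-0.710 + 0.791) / (1 + (-0.710)·0.791) = 0.0809/0.4385 = 0.1844.
So u = 0.1844 × 3.00 × 10^8 m/s.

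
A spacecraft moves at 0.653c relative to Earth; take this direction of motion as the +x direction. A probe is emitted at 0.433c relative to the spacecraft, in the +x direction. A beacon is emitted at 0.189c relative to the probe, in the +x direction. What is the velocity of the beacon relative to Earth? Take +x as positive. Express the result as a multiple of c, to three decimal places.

0.893c

Apply u = (u' + v)/(1 + u'v/c²) successively, working outward toward Earth.
Start: velocity of the spacecraft relative to Earth = 0.6530c.
Compose with the probe (u' = 0.433 in the spacecraft frame): u_1 = (0.433 + 0.653) / (1 + 0.433·0.653) = 1.0860/1.2827 = 0.8466.
Compose with the beacon (u' = 0.189 in the probe frame): u_2 = (0.189 + 0.847) / (1 + 0.189·0.847) = 1.0356/1.1600 = 0.8928.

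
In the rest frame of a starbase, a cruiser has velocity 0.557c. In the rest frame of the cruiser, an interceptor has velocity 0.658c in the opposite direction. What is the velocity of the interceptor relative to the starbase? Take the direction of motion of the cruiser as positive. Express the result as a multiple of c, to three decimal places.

With v = 0.557 and u' = -0.658 (in units of c),
u = (u' + v)/(1 + u'v/c²):
u = (-0.658 + 0.557) / (1 + (-0.658)·0.557) = -0.1010/0.6335 = -0.1594
(Galilean addition would give -0.101c.)

-0.159c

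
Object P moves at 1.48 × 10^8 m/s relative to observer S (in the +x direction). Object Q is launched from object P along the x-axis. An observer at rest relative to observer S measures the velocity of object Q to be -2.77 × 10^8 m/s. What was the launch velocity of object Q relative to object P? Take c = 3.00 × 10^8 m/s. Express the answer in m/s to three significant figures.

v = 0.493c, u = -0.923c.
Invert the composition law: u' = (u − v)/(1 − uv/c²).
u' = (-0.923 − 0.493) / (1 − (-0.923)(0.493)) = -1.4167/1.4555 = -0.9733.
u' = -0.9733 × 3.00 × 10^8 m/s.

-2.92 × 10^8 m/s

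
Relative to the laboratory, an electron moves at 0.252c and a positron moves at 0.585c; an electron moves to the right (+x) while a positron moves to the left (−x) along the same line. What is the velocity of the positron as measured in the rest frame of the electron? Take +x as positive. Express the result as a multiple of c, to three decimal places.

-0.729c

β_A = 0.252, β_B = -0.585.
Transform to A's frame with the inverse velocity-addition law: u' = (u − v)/(1 − uv/c²), taking u = β_B and v = β_A.
u' = (-0.585 − 0.252) / (1 − (0.252)(-0.585)) = -0.8370/1.1474 = -0.7295.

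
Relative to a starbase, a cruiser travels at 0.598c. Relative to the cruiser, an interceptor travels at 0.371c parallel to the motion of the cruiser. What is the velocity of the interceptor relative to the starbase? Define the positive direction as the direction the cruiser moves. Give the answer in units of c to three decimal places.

0.793c

With v = 0.598 and u' = 0.371 (in units of c),
u = (u' + v)/(1 + u'v/c²):
u = (0.371 + 0.598) / (1 + 0.371·0.598) = 0.9690/1.2219 = 0.7931
(Galilean addition would give +0.969c.)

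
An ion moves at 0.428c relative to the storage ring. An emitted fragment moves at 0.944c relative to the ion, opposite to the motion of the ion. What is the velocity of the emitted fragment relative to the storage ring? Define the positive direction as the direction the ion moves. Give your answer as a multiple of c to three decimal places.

With v = 0.428 and u' = -0.944 (in units of c),
u = (u' + v)/(1 + u'v/c²):
u = (-0.944 + 0.428) / (1 + (-0.944)·0.428) = -0.5160/0.5960 = -0.8658

-0.866c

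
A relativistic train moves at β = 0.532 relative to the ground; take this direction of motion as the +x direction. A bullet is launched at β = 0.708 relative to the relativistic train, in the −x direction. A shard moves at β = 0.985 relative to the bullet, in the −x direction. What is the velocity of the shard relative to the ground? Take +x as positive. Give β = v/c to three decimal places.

Apply u = (u' + v)/(1 + u'v/c²) successively, working outward toward the ground.
Start: velocity of the relativistic train relative to the ground = 0.5320c.
Compose with the bullet (u' = -0.708 in the relativistic train frame): u_1 = (-0.708 + 0.532) / (1 + (-0.708)·0.532) = -0.1760/0.6233 = -0.2823.
Compose with the shard (u' = -0.985 in the bullet frame): u_2 = (-0.985 + (-0.282)) / (1 + (-0.985)·(-0.282)) = -1.2673/1.2781 = -0.9916.

β = -0.992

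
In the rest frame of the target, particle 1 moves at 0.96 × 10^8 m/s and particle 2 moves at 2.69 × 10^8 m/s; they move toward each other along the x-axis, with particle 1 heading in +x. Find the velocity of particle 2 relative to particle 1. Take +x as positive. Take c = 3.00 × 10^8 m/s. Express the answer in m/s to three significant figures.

β_A = 0.320, β_B = -0.897 (dividing each by c = 3.00 × 10^8 m/s).
Transform to A's frame with the inverse velocity-addition law: u' = (u − v)/(1 − uv/c²), taking u = β_B and v = β_A.
u' = (-0.897 − 0.320) / (1 − (0.320)(-0.897)) = -1.2167/1.2869 = -0.9454.
u' = -0.9454 × 3.00 × 10^8 m/s.

-2.84 × 10^8 m/s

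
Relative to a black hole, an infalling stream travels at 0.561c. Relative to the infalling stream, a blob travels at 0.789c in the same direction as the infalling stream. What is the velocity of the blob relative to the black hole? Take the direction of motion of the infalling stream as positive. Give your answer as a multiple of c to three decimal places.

0.936c

With v = 0.561 and u' = 0.789 (in units of c),
u = (u' + v)/(1 + u'v/c²):
u = (0.789 + 0.561) / (1 + 0.789·0.561) = 1.3500/1.4426 = 0.9358
(Galilean addition would give +1.350c, exceeding c.)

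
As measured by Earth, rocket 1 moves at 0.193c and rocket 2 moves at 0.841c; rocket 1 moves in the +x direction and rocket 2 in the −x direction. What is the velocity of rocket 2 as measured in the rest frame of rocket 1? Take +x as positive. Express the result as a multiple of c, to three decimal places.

β_A = 0.193, β_B = -0.841.
Transform to A's frame with the inverse velocity-addition law: u' = (u − v)/(1 − uv/c²), taking u = β_B and v = β_A.
u' = (-0.841 − 0.193) / (1 − (0.193)(-0.841)) = -1.0340/1.1623 = -0.8896.

-0.890c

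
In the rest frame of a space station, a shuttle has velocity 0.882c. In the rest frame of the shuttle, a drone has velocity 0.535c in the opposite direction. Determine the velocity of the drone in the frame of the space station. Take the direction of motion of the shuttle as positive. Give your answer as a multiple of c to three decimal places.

With v = 0.882 and u' = -0.535 (in units of c),
u = (u' + v)/(1 + u'v/c²):
u = (-0.535 + 0.882) / (1 + (-0.535)·0.882) = 0.3470/0.5281 = 0.6570
(Galilean addition would give +0.347c.)

+0.657c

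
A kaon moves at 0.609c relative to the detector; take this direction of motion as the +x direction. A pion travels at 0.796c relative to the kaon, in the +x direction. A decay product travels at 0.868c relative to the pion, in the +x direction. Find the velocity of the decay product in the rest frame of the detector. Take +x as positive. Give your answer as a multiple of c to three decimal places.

Apply u = (u' + v)/(1 + u'v/c²) successively, working outward toward the detector.
Start: velocity of the kaon relative to the detector = 0.6090c.
Compose with the pion (u' = 0.796 in the kaon frame): u_1 = (0.796 + 0.609) / (1 + 0.796·0.609) = 1.4050/1.4848 = 0.9463.
Compose with the decay product (u' = 0.868 in the pion frame): u_2 = (0.868 + 0.946) / (1 + 0.868·0.946) = 1.8143/1.8214 = 0.9961.

0.996c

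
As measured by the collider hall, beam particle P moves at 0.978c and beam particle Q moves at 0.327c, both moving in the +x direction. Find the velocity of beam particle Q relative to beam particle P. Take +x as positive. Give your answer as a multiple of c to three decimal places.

-0.957c

β_A = 0.978, β_B = 0.327.
Transform to A's frame with the inverse velocity-addition law: u' = (u − v)/(1 − uv/c²), taking u = β_B and v = β_A.
u' = (0.327 − 0.978) / (1 − (0.978)(0.327)) = -0.6510/0.6802 = -0.9571.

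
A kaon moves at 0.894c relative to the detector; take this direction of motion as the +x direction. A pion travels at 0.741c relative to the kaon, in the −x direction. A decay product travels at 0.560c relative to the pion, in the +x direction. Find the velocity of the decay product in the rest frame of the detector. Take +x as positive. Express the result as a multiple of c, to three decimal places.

Apply u = (u' + v)/(1 + u'v/c²) successively, working outward toward the detector.
Start: velocity of the kaon relative to the detector = 0.8940c.
Compose with the pion (u' = -0.741 in the kaon frame): u_1 = (-0.741 + 0.894) / (1 + (-0.741)·0.894) = 0.1530/0.3375 = 0.4533.
Compose with the decay product (u' = 0.560 in the pion frame): u_2 = (0.560 + 0.453) / (1 + 0.560·0.453) = 1.0133/1.2538 = 0.8081.

+0.808c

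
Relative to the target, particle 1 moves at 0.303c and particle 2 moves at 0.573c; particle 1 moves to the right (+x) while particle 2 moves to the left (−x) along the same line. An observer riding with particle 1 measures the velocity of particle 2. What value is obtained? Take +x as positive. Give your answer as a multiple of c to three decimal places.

-0.746c

β_A = 0.303, β_B = -0.573.
Transform to A's frame with the inverse velocity-addition law: u' = (u − v)/(1 − uv/c²), taking u = β_B and v = β_A.
u' = (-0.573 − 0.303) / (1 − (0.303)(-0.573)) = -0.8760/1.1736 = -0.7464.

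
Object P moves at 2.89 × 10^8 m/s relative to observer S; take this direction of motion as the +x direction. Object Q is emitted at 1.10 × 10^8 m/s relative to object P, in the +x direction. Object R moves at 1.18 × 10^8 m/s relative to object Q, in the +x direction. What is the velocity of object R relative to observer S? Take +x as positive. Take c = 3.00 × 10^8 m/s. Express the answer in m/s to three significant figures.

Apply u = (u' + v)/(1 + u'v/c²) successively, working outward toward observer S.
(Dividing each given speed by c = 3.00 × 10^8 m/s to work in units of c.)
Start: velocity of object P relative to observer S = 0.9633c.
Compose with object Q (u' = 0.367 in object P frame): u_1 = (0.367 + 0.963) / (1 + 0.367·0.963) = 1.3300/1.3532 = 0.9828.
Compose with object R (u' = 0.393 in object Q frame): u_2 = (0.393 + 0.983) / (1 + 0.393·0.983) = 1.3762/1.3866 = 0.9925.
So u = 0.9925 × 3.00 × 10^8 m/s.

2.98 × 10^8 m/s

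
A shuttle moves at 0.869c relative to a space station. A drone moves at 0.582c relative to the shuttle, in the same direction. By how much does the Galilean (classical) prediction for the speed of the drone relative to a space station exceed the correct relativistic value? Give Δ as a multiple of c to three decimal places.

Galilean: u_cl = 0.582 + 0.869 = 1.4510.
Relativistic: u_rel = (0.582 + 0.869) / (1 + 0.582·0.869) = 1.4510/1.5058 = 0.9636.
Δ = 1.4510 − 0.9636 = 0.4874.
(The classical prediction exceeds c; the relativistic result does not.)

Δ = 0.487c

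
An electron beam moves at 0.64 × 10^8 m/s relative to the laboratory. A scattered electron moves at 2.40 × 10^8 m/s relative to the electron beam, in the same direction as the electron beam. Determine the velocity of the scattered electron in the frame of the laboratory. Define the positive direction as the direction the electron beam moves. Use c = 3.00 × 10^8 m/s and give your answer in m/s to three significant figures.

2.60 × 10^8 m/s

In units of c (dividing by 3.00 × 10^8 m/s): v = 0.213, u' = 0.800.
u = (u' + v)/(1 + u'v/c²):
u = (0.800 + 0.213) / (1 + 0.800·0.213) = 1.0133/1.1707 = 0.8656
Converting back: u = 0.8656 × 3.00 × 10^8 m/s.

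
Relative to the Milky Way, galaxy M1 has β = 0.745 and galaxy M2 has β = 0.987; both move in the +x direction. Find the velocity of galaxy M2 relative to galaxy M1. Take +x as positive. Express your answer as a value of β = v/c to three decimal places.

β = +0.914

β_A = 0.745, β_B = 0.987.
Transform to A's frame with the inverse velocity-addition law: u' = (u − v)/(1 − uv/c²), taking u = β_B and v = β_A.
u' = (0.987 − 0.745) / (1 − (0.745)(0.987)) = 0.2420/0.2647 = 0.9143.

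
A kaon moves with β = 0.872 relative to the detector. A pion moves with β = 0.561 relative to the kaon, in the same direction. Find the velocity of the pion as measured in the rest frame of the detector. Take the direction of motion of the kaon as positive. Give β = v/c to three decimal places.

With v = 0.872 and u' = 0.561 (in units of c),
u = (u' + v)/(1 + u'v/c²):
u = (0.561 + 0.872) / (1 + 0.561·0.872) = 1.4330/1.4892 = 0.9623
(Galilean addition would give +1.433c, exceeding c.)

β = 0.962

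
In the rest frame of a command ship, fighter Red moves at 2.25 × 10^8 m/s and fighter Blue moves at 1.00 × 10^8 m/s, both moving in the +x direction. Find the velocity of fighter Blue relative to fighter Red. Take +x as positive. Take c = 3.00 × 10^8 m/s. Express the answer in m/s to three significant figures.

-1.67 × 10^8 m/s

β_A = 0.750, β_B = 0.333 (dividing each by c = 3.00 × 10^8 m/s).
Transform to A's frame with the inverse velocity-addition law: u' = (u − v)/(1 − uv/c²), taking u = β_B and v = β_A.
u' = (0.333 − 0.750) / (1 − (0.750)(0.333)) = -0.4167/0.7500 = -0.5556.
u' = -0.5556 × 3.00 × 10^8 m/s.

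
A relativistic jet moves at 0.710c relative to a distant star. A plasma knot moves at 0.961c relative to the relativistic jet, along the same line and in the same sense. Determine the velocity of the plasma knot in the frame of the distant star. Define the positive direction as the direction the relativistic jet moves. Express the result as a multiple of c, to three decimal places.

0.993c

With v = 0.710 and u' = 0.961 (in units of c),
u = (u' + v)/(1 + u'v/c²):
u = (0.961 + 0.710) / (1 + 0.961·0.710) = 1.6710/1.6823 = 0.9933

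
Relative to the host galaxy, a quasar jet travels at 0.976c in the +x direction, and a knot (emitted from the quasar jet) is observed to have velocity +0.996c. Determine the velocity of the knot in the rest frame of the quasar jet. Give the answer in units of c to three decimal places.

Invert the composition law: u' = (u − v)/(1 − uv/c²).
u' = (0.996 − 0.976) / (1 − (0.996)(0.976)) = 0.0200/0.0279 = 0.7167.

+0.717c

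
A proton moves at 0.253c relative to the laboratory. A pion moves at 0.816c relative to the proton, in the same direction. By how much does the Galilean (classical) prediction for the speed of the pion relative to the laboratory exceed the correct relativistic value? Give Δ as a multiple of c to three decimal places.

Galilean: u_cl = 0.816 + 0.253 = 1.0690.
Relativistic: u_rel = (0.816 + 0.253) / (1 + 0.816·0.253) = 1.0690/1.2064 = 0.8861.
Δ = 1.0690 − 0.8861 = 0.1829.
(The classical prediction exceeds c; the relativistic result does not.)

Δ = 0.183c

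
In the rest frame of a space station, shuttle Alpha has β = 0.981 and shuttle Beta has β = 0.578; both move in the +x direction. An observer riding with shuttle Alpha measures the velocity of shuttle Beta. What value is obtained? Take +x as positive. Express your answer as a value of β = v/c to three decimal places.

β_A = 0.981, β_B = 0.578.
Transform to A's frame with the inverse velocity-addition law: u' = (u − v)/(1 − uv/c²), taking u = β_B and v = β_A.
u' = (0.578 − 0.981) / (1 − (0.981)(0.578)) = -0.4030/0.4330 = -0.9308.

β = -0.931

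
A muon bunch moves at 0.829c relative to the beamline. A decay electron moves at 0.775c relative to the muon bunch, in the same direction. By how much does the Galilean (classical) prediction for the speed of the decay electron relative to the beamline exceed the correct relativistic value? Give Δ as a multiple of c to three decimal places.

Δ = 0.627c

Galilean: u_cl = 0.775 + 0.829 = 1.6040.
Relativistic: u_rel = (0.775 + 0.829) / (1 + 0.775·0.829) = 1.6040/1.6425 = 0.9766.
Δ = 1.6040 − 0.9766 = 0.6274.
(The classical prediction exceeds c; the relativistic result does not.)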